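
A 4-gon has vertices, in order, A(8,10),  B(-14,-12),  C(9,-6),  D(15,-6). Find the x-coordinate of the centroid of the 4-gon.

Apply Gauss's area formula. First the cross-terms c_i = x_i·y_{i+1} − x_{i+1}·y_i:
  44, 192, 36, 198  ⇒  2A = 470, A = 235.
Then Σ (x_i + x_{i+1})·c_i = 4194, so x̄ = 4194 / (6·235) = 699/235.

699/235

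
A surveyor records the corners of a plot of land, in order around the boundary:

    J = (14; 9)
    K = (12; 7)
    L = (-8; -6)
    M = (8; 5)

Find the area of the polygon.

Cross-terms: -10, -16, 8, 2  ⇒  Σ = -16
Area = |Σ|/2 = 8.

8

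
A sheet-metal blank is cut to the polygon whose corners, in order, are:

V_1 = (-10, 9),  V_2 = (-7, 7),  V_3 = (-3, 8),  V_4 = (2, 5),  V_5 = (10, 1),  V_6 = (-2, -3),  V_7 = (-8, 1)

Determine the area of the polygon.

Σ = (-7) + (-35) + (-31) + (-48) + (-28) + (-26) + (-62) = -237
Area = |Σ|/2 = 118.5.

118.5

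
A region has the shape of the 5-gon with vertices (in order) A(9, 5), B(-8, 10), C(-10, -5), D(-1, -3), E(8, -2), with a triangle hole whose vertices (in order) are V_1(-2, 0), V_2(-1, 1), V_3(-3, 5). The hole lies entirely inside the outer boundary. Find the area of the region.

Outer boundary:
A→B: (9)(10) − (-8)(5) = 130
B→C: (-8)(-5) − (-10)(10) = 140
C→D: (-10)(-3) − (-1)(-5) = 25
D→E: (-1)(-2) − (8)(-3) = 26
E→A: (8)(5) − (9)(-2) = 58
Σ = 379
Area = |Σ|/2 = 189.5.
Hole:
V_1→V_2: (-2)(1) − (-1)(0) = -2
V_2→V_3: (-1)(5) − (-3)(1) = -2
V_3→V_1: (-3)(0) − (-2)(5) = 10
Σ = 6
Area = |Σ|/2 = 3.
Net area = 189.5 − 3 = 186.5.

186.5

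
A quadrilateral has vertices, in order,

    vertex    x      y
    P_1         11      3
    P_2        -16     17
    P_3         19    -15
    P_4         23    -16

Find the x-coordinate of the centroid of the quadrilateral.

1438/219

Apply Gauss's area formula. First the cross-terms c_i = x_i·y_{i+1} − x_{i+1}·y_i:
  235, -83, 41, 245  ⇒  2A = 438, A = 219.
Then Σ (x_i + x_{i+1})·c_i = 8628, so x̄ = 8628 / (6·219) = 1438/219.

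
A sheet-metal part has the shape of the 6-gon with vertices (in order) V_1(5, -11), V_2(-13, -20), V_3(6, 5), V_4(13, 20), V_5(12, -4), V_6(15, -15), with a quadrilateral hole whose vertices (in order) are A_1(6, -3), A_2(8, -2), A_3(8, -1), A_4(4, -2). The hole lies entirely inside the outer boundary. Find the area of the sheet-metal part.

313.5

Outer boundary:
Apply the shoelace formula: 2A = Σ (x_i·y_{i+1} − x_{i+1}·y_i), indices taken mod 6.
Σ = (-243) + (55) + (55) + (-292) + (-120) + (-90) = -635
Area = |Σ|/2 = 317.5.
Hole:
Σ = (12) + (8) + (-12) + (0) = 8
Area = |Σ|/2 = 4.
Net area = 317.5 − 4 = 313.5.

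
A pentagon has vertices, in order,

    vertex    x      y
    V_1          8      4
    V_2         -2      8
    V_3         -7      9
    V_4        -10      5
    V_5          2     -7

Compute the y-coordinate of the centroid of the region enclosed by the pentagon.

656/289

Apply the shoelace (surveyor's) formula. First the cross-terms c_i = x_i·y_{i+1} − x_{i+1}·y_i:
  72, 38, 55, 60, 64  ⇒  2A = 289, A = 144.5.
Then Σ (y_i + y_{i+1})·c_i = 1968, so ȳ = 1968 / (6·144.5) = 656/289.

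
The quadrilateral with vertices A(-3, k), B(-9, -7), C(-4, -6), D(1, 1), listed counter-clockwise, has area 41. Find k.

Write out the shoelace sum; only the two edges meeting at A involve k:
2·Area = [(1·k − (-3)·1) + ((-3)·(-7) − (-9)·k)] + 28
       = 10·k + 52 = 82
⇒ k = 3.

3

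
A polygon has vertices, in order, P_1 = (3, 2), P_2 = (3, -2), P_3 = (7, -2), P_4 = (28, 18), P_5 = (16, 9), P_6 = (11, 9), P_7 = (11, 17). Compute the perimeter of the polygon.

82

|P_1P_2| = √((0)² + (-4)²) = √16 = 4
|P_2P_3| = √((4)² + (0)²) = √16 = 4
|P_3P_4| = √((21)² + (20)²) = √841 = 29
|P_4P_5| = √((-12)² + (-9)²) = √225 = 15
|P_5P_6| = √((-5)² + (0)²) = √25 = 5
|P_6P_7| = √((0)² + (8)²) = √64 = 8
|P_7P_1| = √((-8)² + (-15)²) = √289 = 17
Perimeter = 4 + 4 + 29 + 15 + 5 + 8 + 17 = 82.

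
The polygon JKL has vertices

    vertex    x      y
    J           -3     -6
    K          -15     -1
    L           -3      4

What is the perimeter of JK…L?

|JK| = √((-12)² + (5)²) = √169 = 13
|KL| = √((12)² + (5)²) = √169 = 13
|LJ| = √((0)² + (-10)²) = √100 = 10
Perimeter = 13 + 13 + 10 = 36.

36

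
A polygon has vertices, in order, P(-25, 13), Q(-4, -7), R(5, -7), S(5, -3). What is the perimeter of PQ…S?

|PQ| = √((21)² + (-20)²) = √841 = 29
|QR| = √((9)² + (0)²) = √81 = 9
|RS| = √((0)² + (4)²) = √16 = 4
|SP| = √((-30)² + (16)²) = √1156 = 34
Perimeter = 29 + 9 + 4 + 34 = 76.

76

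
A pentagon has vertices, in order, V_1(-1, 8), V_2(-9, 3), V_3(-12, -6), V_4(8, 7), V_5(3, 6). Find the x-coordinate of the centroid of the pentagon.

Apply the shoelace formula. First the cross-terms c_i = x_i·y_{i+1} − x_{i+1}·y_i:
  69, 90, -36, 27, 30  ⇒  2A = 180, A = 90.
Then Σ (x_i + x_{i+1})·c_i = -2079, so x̄ = -2079 / (6·90) = -3.85.

-3.85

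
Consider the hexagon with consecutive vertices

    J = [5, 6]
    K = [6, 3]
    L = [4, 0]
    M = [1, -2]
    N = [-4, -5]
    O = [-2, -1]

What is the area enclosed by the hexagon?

Apply the shoelace formula: 2A = Σ (x_i·y_{i+1} − x_{i+1}·y_i), indices taken mod 6.
Cross-terms: -21, -12, -8, -13, -6, -7  ⇒  Σ = -67
Area = |Σ|/2 = 33.5.

33.5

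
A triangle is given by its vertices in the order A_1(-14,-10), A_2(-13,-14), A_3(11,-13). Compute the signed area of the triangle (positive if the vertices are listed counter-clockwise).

Apply Gauss's area formula: 2A = Σ (x_i·y_{i+1} − x_{i+1}·y_i), indices taken mod 3.
Σ = (66) + (323) + (-292) = 97
Signed area = Σ/2 = 48.5 (positive ⇒ counter-clockwise traversal).

48.5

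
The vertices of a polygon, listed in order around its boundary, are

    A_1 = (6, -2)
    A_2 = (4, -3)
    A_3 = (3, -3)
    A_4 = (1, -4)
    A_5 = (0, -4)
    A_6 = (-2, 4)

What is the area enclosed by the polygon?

27

Apply the surveyor's formula: 2A = Σ (x_i·y_{i+1} − x_{i+1}·y_i), indices taken mod 6.
Cross-terms: -10, -3, -9, -4, -8, -20  ⇒  Σ = -54
Area = |Σ|/2 = 27.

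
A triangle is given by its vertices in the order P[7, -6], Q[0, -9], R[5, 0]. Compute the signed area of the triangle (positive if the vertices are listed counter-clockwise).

Σ = (-63) + (45) + (-30) = -48
Signed area = Σ/2 = -24 (negative ⇒ clockwise traversal).

-24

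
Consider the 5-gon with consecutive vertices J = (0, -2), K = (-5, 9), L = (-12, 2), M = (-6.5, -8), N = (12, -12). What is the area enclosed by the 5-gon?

173.5

Apply Gauss's area formula: 2A = Σ (x_i·y_{i+1} − x_{i+1}·y_i), indices taken mod 5.
J→K: (0)(9) − (-5)(-2) = -10
K→L: (-5)(2) − (-12)(9) = 98
L→M: (-12)(-8) − (-6.5)(2) = 109
M→N: (-6.5)(-12) − (12)(-8) = 174
N→J: (12)(-2) − (0)(-12) = -24
Σ = 347
Area = |Σ|/2 = 173.5.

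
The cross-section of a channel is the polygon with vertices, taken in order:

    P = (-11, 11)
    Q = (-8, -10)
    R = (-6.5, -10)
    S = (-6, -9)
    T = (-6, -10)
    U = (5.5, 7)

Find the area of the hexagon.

Cross-terms: 198, 15, -1.5, 6, 13, 137.5  ⇒  Σ = 368
Area = |Σ|/2 = 184.

184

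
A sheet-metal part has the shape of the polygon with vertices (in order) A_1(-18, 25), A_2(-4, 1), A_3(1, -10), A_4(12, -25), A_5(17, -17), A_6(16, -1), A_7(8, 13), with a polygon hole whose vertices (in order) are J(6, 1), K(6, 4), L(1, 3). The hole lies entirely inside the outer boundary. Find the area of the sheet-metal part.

Outer boundary:
Apply the shoelace formula: 2A = Σ (x_i·y_{i+1} − x_{i+1}·y_i), indices taken mod 7.
Σ = (82) + (39) + (95) + (221) + (255) + (216) + (434) = 1342
Area = |Σ|/2 = 671.
Hole:
Cross-terms: 18, 14, -17  ⇒  Σ = 15
Area = |Σ|/2 = 7.5.
Net area = 671 − 7.5 = 663.5.

663.5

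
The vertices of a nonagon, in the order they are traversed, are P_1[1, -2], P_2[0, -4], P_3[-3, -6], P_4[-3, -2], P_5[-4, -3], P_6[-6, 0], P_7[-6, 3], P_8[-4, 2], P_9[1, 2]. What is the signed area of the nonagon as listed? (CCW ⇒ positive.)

Σ = (-4) + (-12) + (-12) + (1) + (-18) + (-18) + (0) + (-10) + (-4) = -77
Signed area = Σ/2 = -38.5 (negative ⇒ clockwise traversal).

-38.5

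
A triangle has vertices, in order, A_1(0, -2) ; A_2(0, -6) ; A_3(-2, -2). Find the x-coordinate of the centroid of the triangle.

-2/3

Apply the shoelace formula. First the cross-terms c_i = x_i·y_{i+1} − x_{i+1}·y_i:
  0, -12, 4  ⇒  2A = -8, A = -4.
Then Σ (x_i + x_{i+1})·c_i = 16, so x̄ = 16 / (6·(-4)) = -2/3.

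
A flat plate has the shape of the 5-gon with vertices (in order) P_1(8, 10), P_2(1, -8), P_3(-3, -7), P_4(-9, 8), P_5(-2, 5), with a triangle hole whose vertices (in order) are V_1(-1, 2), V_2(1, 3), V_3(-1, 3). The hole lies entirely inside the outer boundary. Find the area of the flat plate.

139.5

Outer boundary:
P_1→P_2: (8)(-8) − (1)(10) = -74
P_2→P_3: (1)(-7) − (-3)(-8) = -31
P_3→P_4: (-3)(8) − (-9)(-7) = -87
P_4→P_5: (-9)(5) − (-2)(8) = -29
P_5→P_1: (-2)(10) − (8)(5) = -60
Σ = -281
Area = |Σ|/2 = 140.5.
Hole:
Apply the shoelace (surveyor's) formula: 2A = Σ (x_i·y_{i+1} − x_{i+1}·y_i), indices taken mod 3.
Cross-terms: -5, 6, 1  ⇒  Σ = 2
Area = |Σ|/2 = 1.
Net area = 140.5 − 1 = 139.5.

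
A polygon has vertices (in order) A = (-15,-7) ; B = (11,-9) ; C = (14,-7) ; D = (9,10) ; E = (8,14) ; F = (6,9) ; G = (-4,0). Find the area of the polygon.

281

Σ = (212) + (49) + (203) + (46) + (-12) + (36) + (28) = 562
Area = |Σ|/2 = 281.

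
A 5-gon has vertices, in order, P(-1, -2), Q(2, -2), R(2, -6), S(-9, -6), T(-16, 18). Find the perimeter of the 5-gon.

|PQ| = √((3)² + (0)²) = √9 = 3
|QR| = √((0)² + (-4)²) = √16 = 4
|RS| = √((-11)² + (0)²) = √121 = 11
|ST| = √((-7)² + (24)²) = √625 = 25
|TP| = √((15)² + (-20)²) = √625 = 25
Perimeter = 3 + 4 + 11 + 25 + 25 = 68.

68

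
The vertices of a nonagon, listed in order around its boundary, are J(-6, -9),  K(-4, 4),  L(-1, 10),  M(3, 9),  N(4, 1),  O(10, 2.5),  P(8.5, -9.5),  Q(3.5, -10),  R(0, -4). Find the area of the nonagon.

Apply the surveyor's formula: 2A = Σ (x_i·y_{i+1} − x_{i+1}·y_i), indices taken mod 9.
Cross-terms: -60, -36, -39, -33, 0, -116.25, -51.75, -14, -24  ⇒  Σ = -374
Area = |Σ|/2 = 187.

187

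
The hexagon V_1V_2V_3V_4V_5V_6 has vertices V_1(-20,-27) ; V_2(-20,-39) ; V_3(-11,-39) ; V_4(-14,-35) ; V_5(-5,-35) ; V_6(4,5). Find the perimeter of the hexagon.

|V_1V_2| = √((0)² + (-12)²) = √144 = 12
|V_2V_3| = √((9)² + (0)²) = √81 = 9
|V_3V_4| = √((-3)² + (4)²) = √25 = 5
|V_4V_5| = √((9)² + (0)²) = √81 = 9
|V_5V_6| = √((9)² + (40)²) = √1681 = 41
|V_6V_1| = √((-24)² + (-32)²) = √1600 = 40
Perimeter = 12 + 9 + 5 + 9 + 41 + 40 = 116.

116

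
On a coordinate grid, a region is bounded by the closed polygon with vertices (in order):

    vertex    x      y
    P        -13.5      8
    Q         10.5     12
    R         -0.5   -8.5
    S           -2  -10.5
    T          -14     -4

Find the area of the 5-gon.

323

Σ = (-246) + (-83.25) + (-11.75) + (-139) + (-166) = -646
Area = |Σ|/2 = 323.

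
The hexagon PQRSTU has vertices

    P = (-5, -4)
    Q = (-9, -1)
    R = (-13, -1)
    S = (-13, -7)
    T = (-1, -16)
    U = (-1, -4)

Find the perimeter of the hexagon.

|PQ| = √((-4)² + (3)²) = √25 = 5
|QR| = √((-4)² + (0)²) = √16 = 4
|RS| = √((0)² + (-6)²) = √36 = 6
|ST| = √((12)² + (-9)²) = √225 = 15
|TU| = √((0)² + (12)²) = √144 = 12
|UP| = √((-4)² + (0)²) = √16 = 4
Perimeter = 5 + 4 + 6 + 15 + 12 + 4 = 46.

46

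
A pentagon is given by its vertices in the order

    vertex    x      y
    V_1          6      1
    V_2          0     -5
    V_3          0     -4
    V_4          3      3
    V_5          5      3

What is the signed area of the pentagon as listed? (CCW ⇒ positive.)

Apply the surveyor's formula: 2A = Σ (x_i·y_{i+1} − x_{i+1}·y_i), indices taken mod 5.
Cross-terms: -30, 0, 12, -6, -13  ⇒  Σ = -37
Signed area = Σ/2 = -18.5 (negative ⇒ clockwise traversal).

-18.5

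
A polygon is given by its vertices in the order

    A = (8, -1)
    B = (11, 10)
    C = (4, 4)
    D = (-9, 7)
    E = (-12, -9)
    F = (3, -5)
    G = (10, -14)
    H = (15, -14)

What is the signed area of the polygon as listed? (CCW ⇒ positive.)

293

Apply the surveyor's formula: 2A = Σ (x_i·y_{i+1} − x_{i+1}·y_i), indices taken mod 8.
A→B: (8)(10) − (11)(-1) = 91
B→C: (11)(4) − (4)(10) = 4
C→D: (4)(7) − (-9)(4) = 64
D→E: (-9)(-9) − (-12)(7) = 165
E→F: (-12)(-5) − (3)(-9) = 87
F→G: (3)(-14) − (10)(-5) = 8
G→H: (10)(-14) − (15)(-14) = 70
H→A: (15)(-1) − (8)(-14) = 97
Σ = 586
Signed area = Σ/2 = 293 (positive ⇒ counter-clockwise traversal).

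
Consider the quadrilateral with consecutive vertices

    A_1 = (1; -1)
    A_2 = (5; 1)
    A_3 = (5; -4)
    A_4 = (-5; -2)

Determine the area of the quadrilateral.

21

Apply the shoelace formula: 2A = Σ (x_i·y_{i+1} − x_{i+1}·y_i), indices taken mod 4.
Σ = (6) + (-25) + (-30) + (7) = -42
Area = |Σ|/2 = 21.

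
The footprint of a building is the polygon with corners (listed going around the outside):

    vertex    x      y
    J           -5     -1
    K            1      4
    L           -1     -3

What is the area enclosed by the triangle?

Apply the surveyor's formula: 2A = Σ (x_i·y_{i+1} − x_{i+1}·y_i), indices taken mod 3.
Cross-terms: -19, 1, -14  ⇒  Σ = -32
Area = |Σ|/2 = 16.

16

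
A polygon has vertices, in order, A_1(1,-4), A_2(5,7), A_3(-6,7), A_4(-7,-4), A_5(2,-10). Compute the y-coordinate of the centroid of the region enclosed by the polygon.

Apply the shoelace formula. First the cross-terms c_i = x_i·y_{i+1} − x_{i+1}·y_i:
  27, 77, 73, 78, 2  ⇒  2A = 257, A = 128.5.
Then Σ (y_i + y_{i+1})·c_i = 258, so ȳ = 258 / (6·128.5) = 86/257.

86/257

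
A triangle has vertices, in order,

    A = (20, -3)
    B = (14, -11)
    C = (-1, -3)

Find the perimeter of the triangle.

48

|AB| = √((-6)² + (-8)²) = √100 = 10
|BC| = √((-15)² + (8)²) = √289 = 17
|CA| = √((21)² + (0)²) = √441 = 21
Perimeter = 10 + 17 + 21 = 48.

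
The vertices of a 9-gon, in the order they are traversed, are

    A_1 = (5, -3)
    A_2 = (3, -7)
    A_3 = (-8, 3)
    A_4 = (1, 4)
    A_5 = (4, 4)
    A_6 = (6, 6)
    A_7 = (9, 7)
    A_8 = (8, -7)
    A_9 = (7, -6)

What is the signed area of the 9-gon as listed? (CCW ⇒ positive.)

Σ = (-26) + (-47) + (-35) + (-12) + (0) + (-12) + (-119) + (1) + (9) = -241
Signed area = Σ/2 = -120.5 (negative ⇒ clockwise traversal).

-120.5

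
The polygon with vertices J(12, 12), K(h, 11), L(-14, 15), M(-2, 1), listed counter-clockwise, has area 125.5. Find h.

The doubled signed area Σ (x_i y_{i+1} − x_{i+1} y_i) is linear in h.
With h=0 it equals 266; the coefficient of h is 3 (from the two edges through K).
So 3·h + 266 = 2·125.5 = 251 ⇒ h = -5.

-5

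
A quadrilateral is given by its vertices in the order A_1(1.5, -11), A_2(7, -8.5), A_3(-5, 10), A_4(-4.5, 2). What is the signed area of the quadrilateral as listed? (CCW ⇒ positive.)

A_1→A_2: (1.5)(-8.5) − (7)(-11) = 64.25
A_2→A_3: (7)(10) − (-5)(-8.5) = 27.5
A_3→A_4: (-5)(2) − (-4.5)(10) = 35
A_4→A_1: (-4.5)(-11) − (1.5)(2) = 46.5
Σ = 173.25
Signed area = Σ/2 = 86.625 (positive ⇒ counter-clockwise traversal).

86.625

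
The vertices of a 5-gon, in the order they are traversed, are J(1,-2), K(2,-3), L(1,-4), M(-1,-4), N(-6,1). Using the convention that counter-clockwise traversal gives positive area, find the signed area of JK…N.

-13

Σ = (1) + (-5) + (-8) + (-25) + (11) = -26
Signed area = Σ/2 = -13 (negative ⇒ clockwise traversal).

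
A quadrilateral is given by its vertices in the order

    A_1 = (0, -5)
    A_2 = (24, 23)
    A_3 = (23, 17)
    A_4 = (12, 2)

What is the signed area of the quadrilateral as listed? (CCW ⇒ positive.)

Apply the shoelace (surveyor's) formula: 2A = Σ (x_i·y_{i+1} − x_{i+1}·y_i), indices taken mod 4.
Σ = (120) + (-121) + (-158) + (-60) = -219
Signed area = Σ/2 = -109.5 (negative ⇒ clockwise traversal).

-109.5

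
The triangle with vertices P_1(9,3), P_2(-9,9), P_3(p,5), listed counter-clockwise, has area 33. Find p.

-8

The doubled signed area Σ (x_i y_{i+1} − x_{i+1} y_i) is linear in p.
With p=0 it equals 18; the coefficient of p is -6 (from the two edges through P_3).
So -6·p + 18 = 2·33 = 66 ⇒ p = -8.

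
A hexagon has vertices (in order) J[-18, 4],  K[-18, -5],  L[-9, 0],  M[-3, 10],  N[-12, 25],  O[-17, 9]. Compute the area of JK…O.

Apply Gauss's area formula: 2A = Σ (x_i·y_{i+1} − x_{i+1}·y_i), indices taken mod 6.
Σ = (162) + (-45) + (-90) + (45) + (317) + (94) = 483
Area = |Σ|/2 = 241.5.

241.5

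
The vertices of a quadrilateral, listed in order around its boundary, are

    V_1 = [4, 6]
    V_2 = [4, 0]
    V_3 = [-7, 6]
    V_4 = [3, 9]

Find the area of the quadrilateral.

Apply the shoelace (surveyor's) formula: 2A = Σ (x_i·y_{i+1} − x_{i+1}·y_i), indices taken mod 4.
Cross-terms: -24, 24, -81, -18  ⇒  Σ = -99
Area = |Σ|/2 = 49.5.

49.5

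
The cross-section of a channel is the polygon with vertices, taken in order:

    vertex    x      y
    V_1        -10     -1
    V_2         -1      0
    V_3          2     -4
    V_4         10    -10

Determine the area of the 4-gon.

43.5

Σ = (-1) + (4) + (20) + (-110) = -87
Area = |Σ|/2 = 43.5.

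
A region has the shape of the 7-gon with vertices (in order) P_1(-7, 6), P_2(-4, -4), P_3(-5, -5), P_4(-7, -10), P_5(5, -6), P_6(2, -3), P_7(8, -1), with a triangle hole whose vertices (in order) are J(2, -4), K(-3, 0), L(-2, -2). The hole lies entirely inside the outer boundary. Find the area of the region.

Outer boundary:
P_1→P_2: (-7)(-4) − (-4)(6) = 52
P_2→P_3: (-4)(-5) − (-5)(-4) = 0
P_3→P_4: (-5)(-10) − (-7)(-5) = 15
P_4→P_5: (-7)(-6) − (5)(-10) = 92
P_5→P_6: (5)(-3) − (2)(-6) = -3
P_6→P_7: (2)(-1) − (8)(-3) = 22
P_7→P_1: (8)(6) − (-7)(-1) = 41
Σ = 219
Area = |Σ|/2 = 109.5.
Hole:
Apply the shoelace (surveyor's) formula: 2A = Σ (x_i·y_{i+1} − x_{i+1}·y_i), indices taken mod 3.
J→K: (2)(0) − (-3)(-4) = -12
K→L: (-3)(-2) − (-2)(0) = 6
L→J: (-2)(-4) − (2)(-2) = 12
Σ = 6
Area = |Σ|/2 = 3.
Net area = 109.5 − 3 = 106.5.

106.5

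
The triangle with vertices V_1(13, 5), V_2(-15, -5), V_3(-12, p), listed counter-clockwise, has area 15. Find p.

Write out the shoelace sum; only the two edges meeting at V_3 involve p:
2·Area = [((-15)·p − (-12)·(-5)) + ((-12)·5 − 13·p)] + 10
       = -28·p + -110 = 30
⇒ p = -5.

-5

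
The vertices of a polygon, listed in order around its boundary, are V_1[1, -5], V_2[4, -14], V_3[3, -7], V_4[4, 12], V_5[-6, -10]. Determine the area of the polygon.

V_1→V_2: (1)(-14) − (4)(-5) = 6
V_2→V_3: (4)(-7) − (3)(-14) = 14
V_3→V_4: (3)(12) − (4)(-7) = 64
V_4→V_5: (4)(-10) − (-6)(12) = 32
V_5→V_1: (-6)(-5) − (1)(-10) = 40
Σ = 156
Area = |Σ|/2 = 78.

78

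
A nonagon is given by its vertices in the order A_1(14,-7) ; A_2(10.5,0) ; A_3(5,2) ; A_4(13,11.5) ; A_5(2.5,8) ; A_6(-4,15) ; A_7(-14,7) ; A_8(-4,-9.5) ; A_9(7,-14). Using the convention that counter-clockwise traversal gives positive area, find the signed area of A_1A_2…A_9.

441.625

Apply the shoelace (surveyor's) formula: 2A = Σ (x_i·y_{i+1} − x_{i+1}·y_i), indices taken mod 9.
Cross-terms: 73.5, 21, 31.5, 75.25, 69.5, 182, 161, 122.5, 147  ⇒  Σ = 883.25
Signed area = Σ/2 = 441.625 (positive ⇒ counter-clockwise traversal).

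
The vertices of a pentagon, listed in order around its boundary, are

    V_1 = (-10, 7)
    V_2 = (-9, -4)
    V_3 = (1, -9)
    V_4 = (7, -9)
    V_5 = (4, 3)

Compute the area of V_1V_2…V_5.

Apply the surveyor's formula: 2A = Σ (x_i·y_{i+1} − x_{i+1}·y_i), indices taken mod 5.
V_1→V_2: (-10)(-4) − (-9)(7) = 103
V_2→V_3: (-9)(-9) − (1)(-4) = 85
V_3→V_4: (1)(-9) − (7)(-9) = 54
V_4→V_5: (7)(3) − (4)(-9) = 57
V_5→V_1: (4)(7) − (-10)(3) = 58
Σ = 357
Area = |Σ|/2 = 178.5.

178.5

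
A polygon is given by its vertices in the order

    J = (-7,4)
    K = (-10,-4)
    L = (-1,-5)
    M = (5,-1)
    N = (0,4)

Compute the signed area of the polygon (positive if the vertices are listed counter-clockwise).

94

Apply the surveyor's formula: 2A = Σ (x_i·y_{i+1} − x_{i+1}·y_i), indices taken mod 5.
Σ = (68) + (46) + (26) + (20) + (28) = 188
Signed area = Σ/2 = 94 (positive ⇒ counter-clockwise traversal).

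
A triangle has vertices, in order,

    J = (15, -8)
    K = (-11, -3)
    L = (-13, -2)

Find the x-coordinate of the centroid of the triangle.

Apply the surveyor's formula. First the cross-terms c_i = x_i·y_{i+1} − x_{i+1}·y_i:
  -133, -17, 134  ⇒  2A = -16, A = -8.
Then Σ (x_i + x_{i+1})·c_i = 144, so x̄ = 144 / (6·(-8)) = -3.

-3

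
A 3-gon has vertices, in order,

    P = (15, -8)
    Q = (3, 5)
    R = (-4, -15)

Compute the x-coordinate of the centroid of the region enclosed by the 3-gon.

14/3

Apply Gauss's area formula. First the cross-terms c_i = x_i·y_{i+1} − x_{i+1}·y_i:
  99, -25, 257  ⇒  2A = 331, A = 165.5.
Then Σ (x_i + x_{i+1})·c_i = 4634, so x̄ = 4634 / (6·165.5) = 14/3.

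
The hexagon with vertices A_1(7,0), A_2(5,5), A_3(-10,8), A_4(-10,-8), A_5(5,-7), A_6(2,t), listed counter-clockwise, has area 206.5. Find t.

-2

The doubled signed area Σ (x_i y_{i+1} − x_{i+1} y_i) is linear in t.
With t=0 it equals 409; the coefficient of t is -2 (from the two edges through A_6).
So -2·t + 409 = 2·206.5 = 413 ⇒ t = -2.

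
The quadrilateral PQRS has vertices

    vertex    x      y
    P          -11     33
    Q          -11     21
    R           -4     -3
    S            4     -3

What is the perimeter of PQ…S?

|PQ| = √((0)² + (-12)²) = √144 = 12
|QR| = √((7)² + (-24)²) = √625 = 25
|RS| = √((8)² + (0)²) = √64 = 8
|SP| = √((-15)² + (36)²) = √1521 = 39
Perimeter = 12 + 25 + 8 + 39 = 84.

84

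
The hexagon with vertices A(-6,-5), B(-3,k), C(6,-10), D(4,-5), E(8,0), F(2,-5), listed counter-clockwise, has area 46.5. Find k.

Write out the shoelace sum; only the two edges meeting at B involve k:
2·Area = [((-6)·k − (-3)·(-5)) + ((-3)·(-10) − 6·k)] + -30
       = -12·k + -15 = 93
⇒ k = -9.

-9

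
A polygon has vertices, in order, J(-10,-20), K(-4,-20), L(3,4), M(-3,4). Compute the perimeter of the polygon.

|JK| = √((6)² + (0)²) = √36 = 6
|KL| = √((7)² + (24)²) = √625 = 25
|LM| = √((-6)² + (0)²) = √36 = 6
|MJ| = √((-7)² + (-24)²) = √625 = 25
Perimeter = 6 + 25 + 6 + 25 = 62.

62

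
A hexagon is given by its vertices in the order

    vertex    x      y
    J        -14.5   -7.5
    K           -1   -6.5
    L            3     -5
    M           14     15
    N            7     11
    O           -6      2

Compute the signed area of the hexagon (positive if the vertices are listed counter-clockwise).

Σ = (86.75) + (24.5) + (115) + (49) + (80) + (74) = 429.25
Signed area = Σ/2 = 214.625 (positive ⇒ counter-clockwise traversal).

214.625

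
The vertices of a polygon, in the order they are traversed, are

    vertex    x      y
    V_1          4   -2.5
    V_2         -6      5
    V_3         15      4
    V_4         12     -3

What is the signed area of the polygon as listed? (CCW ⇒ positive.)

-102.5

Apply the shoelace formula: 2A = Σ (x_i·y_{i+1} − x_{i+1}·y_i), indices taken mod 4.
Cross-terms: 5, -99, -93, -18  ⇒  Σ = -205
Signed area = Σ/2 = -102.5 (negative ⇒ clockwise traversal).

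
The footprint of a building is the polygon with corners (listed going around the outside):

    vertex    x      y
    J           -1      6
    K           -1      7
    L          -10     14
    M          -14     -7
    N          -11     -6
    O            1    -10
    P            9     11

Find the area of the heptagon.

305

Cross-terms: -1, 56, 266, 7, 116, 101, 65  ⇒  Σ = 610
Area = |Σ|/2 = 305.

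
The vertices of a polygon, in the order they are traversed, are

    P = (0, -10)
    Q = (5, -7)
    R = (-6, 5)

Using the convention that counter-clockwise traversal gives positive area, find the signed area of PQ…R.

Apply the surveyor's formula: 2A = Σ (x_i·y_{i+1} − x_{i+1}·y_i), indices taken mod 3.
P→Q: (0)(-7) − (5)(-10) = 50
Q→R: (5)(5) − (-6)(-7) = -17
R→P: (-6)(-10) − (0)(5) = 60
Σ = 93
Signed area = Σ/2 = 46.5 (positive ⇒ counter-clockwise traversal).

46.5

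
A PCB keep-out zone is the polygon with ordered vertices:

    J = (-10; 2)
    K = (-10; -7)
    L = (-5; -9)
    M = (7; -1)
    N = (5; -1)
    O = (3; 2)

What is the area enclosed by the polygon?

Cross-terms: 90, 55, 68, -2, 13, 26  ⇒  Σ = 250
Area = |Σ|/2 = 125.

125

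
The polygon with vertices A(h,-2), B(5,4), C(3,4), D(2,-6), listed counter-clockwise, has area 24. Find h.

6

Write out the shoelace sum; only the two edges meeting at A involve h:
2·Area = [(2·(-2) − h·(-6)) + (h·4 − 5·(-2))] + -18
       = 10·h + -12 = 48
⇒ h = 6.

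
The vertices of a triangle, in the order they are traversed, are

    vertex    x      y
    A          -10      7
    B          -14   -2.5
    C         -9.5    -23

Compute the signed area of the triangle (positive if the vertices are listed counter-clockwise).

Σ = (123) + (298.25) + (-296.5) = 124.75
Signed area = Σ/2 = 62.375 (positive ⇒ counter-clockwise traversal).

62.375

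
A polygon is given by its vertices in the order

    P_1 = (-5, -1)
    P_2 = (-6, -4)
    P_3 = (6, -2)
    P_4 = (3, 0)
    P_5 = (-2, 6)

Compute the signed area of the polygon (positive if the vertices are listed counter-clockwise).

53

Apply the shoelace (surveyor's) formula: 2A = Σ (x_i·y_{i+1} − x_{i+1}·y_i), indices taken mod 5.
P_1→P_2: (-5)(-4) − (-6)(-1) = 14
P_2→P_3: (-6)(-2) − (6)(-4) = 36
P_3→P_4: (6)(0) − (3)(-2) = 6
P_4→P_5: (3)(6) − (-2)(0) = 18
P_5→P_1: (-2)(-1) − (-5)(6) = 32
Σ = 106
Signed area = Σ/2 = 53 (positive ⇒ counter-clockwise traversal).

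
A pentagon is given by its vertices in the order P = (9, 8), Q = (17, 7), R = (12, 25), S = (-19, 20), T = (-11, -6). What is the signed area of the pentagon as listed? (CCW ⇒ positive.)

Apply the shoelace (surveyor's) formula: 2A = Σ (x_i·y_{i+1} − x_{i+1}·y_i), indices taken mod 5.
Σ = (-73) + (341) + (715) + (334) + (-34) = 1283
Signed area = Σ/2 = 641.5 (positive ⇒ counter-clockwise traversal).

641.5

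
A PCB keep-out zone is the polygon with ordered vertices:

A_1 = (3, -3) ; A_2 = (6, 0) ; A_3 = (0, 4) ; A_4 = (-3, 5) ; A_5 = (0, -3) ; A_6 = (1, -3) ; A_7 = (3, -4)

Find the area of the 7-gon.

Apply the shoelace formula: 2A = Σ (x_i·y_{i+1} − x_{i+1}·y_i), indices taken mod 7.
A_1→A_2: (3)(0) − (6)(-3) = 18
A_2→A_3: (6)(4) − (0)(0) = 24
A_3→A_4: (0)(5) − (-3)(4) = 12
A_4→A_5: (-3)(-3) − (0)(5) = 9
A_5→A_6: (0)(-3) − (1)(-3) = 3
A_6→A_7: (1)(-4) − (3)(-3) = 5
A_7→A_1: (3)(-3) − (3)(-4) = 3
Σ = 74
Area = |Σ|/2 = 37.

37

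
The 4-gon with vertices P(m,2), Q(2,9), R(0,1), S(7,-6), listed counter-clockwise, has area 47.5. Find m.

Write out the shoelace sum; only the two edges meeting at P involve m:
2·Area = [(7·2 − m·(-6)) + (m·9 − 2·2)] + -5
       = 15·m + 5 = 95
⇒ m = 6.

6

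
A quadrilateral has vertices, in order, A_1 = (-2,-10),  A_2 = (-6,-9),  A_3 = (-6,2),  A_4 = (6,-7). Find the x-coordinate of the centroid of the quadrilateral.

-104/57

Apply the shoelace formula. First the cross-terms c_i = x_i·y_{i+1} − x_{i+1}·y_i:
  -42, -66, 30, -74  ⇒  2A = -152, A = -76.
Then Σ (x_i + x_{i+1})·c_i = 832, so x̄ = 832 / (6·(-76)) = -104/57.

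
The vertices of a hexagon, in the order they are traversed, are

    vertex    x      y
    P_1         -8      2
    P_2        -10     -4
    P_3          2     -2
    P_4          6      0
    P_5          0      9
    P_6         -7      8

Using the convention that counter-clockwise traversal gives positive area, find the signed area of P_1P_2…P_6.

129.5

Cross-terms: 52, 28, 12, 54, 63, 50  ⇒  Σ = 259
Signed area = Σ/2 = 129.5 (positive ⇒ counter-clockwise traversal).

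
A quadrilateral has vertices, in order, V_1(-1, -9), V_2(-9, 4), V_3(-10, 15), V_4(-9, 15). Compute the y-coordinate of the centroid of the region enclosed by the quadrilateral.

Apply the shoelace (surveyor's) formula. First the cross-terms c_i = x_i·y_{i+1} − x_{i+1}·y_i:
  -85, -95, -15, 96  ⇒  2A = -99, A = -49.5.
Then Σ (y_i + y_{i+1})·c_i = -1254, so ȳ = -1254 / (6·(-49.5)) = 38/9.

38/9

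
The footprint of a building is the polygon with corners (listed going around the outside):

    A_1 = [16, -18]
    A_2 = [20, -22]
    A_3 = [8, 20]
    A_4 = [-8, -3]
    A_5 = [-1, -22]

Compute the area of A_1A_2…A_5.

A_1→A_2: (16)(-22) − (20)(-18) = 8
A_2→A_3: (20)(20) − (8)(-22) = 576
A_3→A_4: (8)(-3) − (-8)(20) = 136
A_4→A_5: (-8)(-22) − (-1)(-3) = 173
A_5→A_1: (-1)(-18) − (16)(-22) = 370
Σ = 1263
Area = |Σ|/2 = 631.5.

631.5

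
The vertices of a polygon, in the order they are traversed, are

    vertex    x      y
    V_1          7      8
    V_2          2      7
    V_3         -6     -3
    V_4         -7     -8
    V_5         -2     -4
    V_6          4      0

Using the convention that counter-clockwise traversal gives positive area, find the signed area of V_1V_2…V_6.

Σ = (33) + (36) + (27) + (12) + (16) + (32) = 156
Signed area = Σ/2 = 78 (positive ⇒ counter-clockwise traversal).

78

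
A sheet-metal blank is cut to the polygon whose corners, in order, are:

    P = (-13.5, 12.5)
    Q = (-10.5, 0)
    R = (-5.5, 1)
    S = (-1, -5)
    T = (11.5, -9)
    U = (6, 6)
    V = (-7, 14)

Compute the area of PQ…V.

Apply the surveyor's formula: 2A = Σ (x_i·y_{i+1} − x_{i+1}·y_i), indices taken mod 7.
Σ = (131.25) + (-10.5) + (28.5) + (66.5) + (123) + (126) + (101.5) = 566.25
Area = |Σ|/2 = 283.125.

283.125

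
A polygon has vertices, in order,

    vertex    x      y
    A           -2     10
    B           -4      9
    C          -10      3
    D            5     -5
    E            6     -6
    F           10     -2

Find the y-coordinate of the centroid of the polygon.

Apply the shoelace formula. First the cross-terms c_i = x_i·y_{i+1} − x_{i+1}·y_i:
  22, 78, 35, 0, 48, 96  ⇒  2A = 279, A = 139.5.
Then Σ (y_i + y_{i+1})·c_i = 1668, so ȳ = 1668 / (6·139.5) = 556/279.

556/279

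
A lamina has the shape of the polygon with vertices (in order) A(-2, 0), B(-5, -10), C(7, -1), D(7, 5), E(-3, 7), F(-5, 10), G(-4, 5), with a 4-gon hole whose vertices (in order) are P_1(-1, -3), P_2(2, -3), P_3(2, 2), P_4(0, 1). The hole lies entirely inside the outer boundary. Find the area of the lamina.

104.5

Outer boundary:
A→B: (-2)(-10) − (-5)(0) = 20
B→C: (-5)(-1) − (7)(-10) = 75
C→D: (7)(5) − (7)(-1) = 42
D→E: (7)(7) − (-3)(5) = 64
E→F: (-3)(10) − (-5)(7) = 5
F→G: (-5)(5) − (-4)(10) = 15
G→A: (-4)(0) − (-2)(5) = 10
Σ = 231
Area = |Σ|/2 = 115.5.
Hole:
Apply the shoelace formula: 2A = Σ (x_i·y_{i+1} − x_{i+1}·y_i), indices taken mod 4.
P_1→P_2: (-1)(-3) − (2)(-3) = 9
P_2→P_3: (2)(2) − (2)(-3) = 10
P_3→P_4: (2)(1) − (0)(2) = 2
P_4→P_1: (0)(-3) − (-1)(1) = 1
Σ = 22
Area = |Σ|/2 = 11.
Net area = 115.5 − 11 = 104.5.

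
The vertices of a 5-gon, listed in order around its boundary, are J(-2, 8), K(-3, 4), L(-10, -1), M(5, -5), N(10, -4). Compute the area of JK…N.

Apply the shoelace formula: 2A = Σ (x_i·y_{i+1} − x_{i+1}·y_i), indices taken mod 5.
Σ = (16) + (43) + (55) + (30) + (72) = 216
Area = |Σ|/2 = 108.

108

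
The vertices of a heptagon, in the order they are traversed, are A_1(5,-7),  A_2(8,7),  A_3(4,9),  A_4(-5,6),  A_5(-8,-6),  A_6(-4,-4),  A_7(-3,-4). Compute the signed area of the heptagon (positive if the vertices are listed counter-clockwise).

167.5

Apply Gauss's area formula: 2A = Σ (x_i·y_{i+1} − x_{i+1}·y_i), indices taken mod 7.
Cross-terms: 91, 44, 69, 78, 8, 4, 41  ⇒  Σ = 335
Signed area = Σ/2 = 167.5 (positive ⇒ counter-clockwise traversal).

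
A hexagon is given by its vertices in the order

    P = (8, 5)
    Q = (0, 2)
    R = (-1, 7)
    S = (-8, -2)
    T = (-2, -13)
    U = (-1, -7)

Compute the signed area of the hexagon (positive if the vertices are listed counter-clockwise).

P→Q: (8)(2) − (0)(5) = 16
Q→R: (0)(7) − (-1)(2) = 2
R→S: (-1)(-2) − (-8)(7) = 58
S→T: (-8)(-13) − (-2)(-2) = 100
T→U: (-2)(-7) − (-1)(-13) = 1
U→P: (-1)(5) − (8)(-7) = 51
Σ = 228
Signed area = Σ/2 = 114 (positive ⇒ counter-clockwise traversal).

114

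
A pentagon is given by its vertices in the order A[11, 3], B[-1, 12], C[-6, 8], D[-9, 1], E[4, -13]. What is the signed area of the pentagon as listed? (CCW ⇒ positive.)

Apply the shoelace (surveyor's) formula: 2A = Σ (x_i·y_{i+1} − x_{i+1}·y_i), indices taken mod 5.
A→B: (11)(12) − (-1)(3) = 135
B→C: (-1)(8) − (-6)(12) = 64
C→D: (-6)(1) − (-9)(8) = 66
D→E: (-9)(-13) − (4)(1) = 113
E→A: (4)(3) − (11)(-13) = 155
Σ = 533
Signed area = Σ/2 = 266.5 (positive ⇒ counter-clockwise traversal).

266.5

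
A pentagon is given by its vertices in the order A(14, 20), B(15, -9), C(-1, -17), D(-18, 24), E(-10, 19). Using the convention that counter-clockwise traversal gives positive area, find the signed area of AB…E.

-794

Cross-terms: -426, -264, -330, -102, -466  ⇒  Σ = -1588
Signed area = Σ/2 = -794 (negative ⇒ clockwise traversal).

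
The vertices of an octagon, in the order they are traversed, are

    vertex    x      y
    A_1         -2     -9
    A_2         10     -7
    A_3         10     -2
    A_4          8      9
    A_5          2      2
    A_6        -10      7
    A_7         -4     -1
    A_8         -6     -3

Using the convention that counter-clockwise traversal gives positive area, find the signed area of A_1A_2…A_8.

192

Σ = (104) + (50) + (106) + (-2) + (34) + (38) + (6) + (48) = 384
Signed area = Σ/2 = 192 (positive ⇒ counter-clockwise traversal).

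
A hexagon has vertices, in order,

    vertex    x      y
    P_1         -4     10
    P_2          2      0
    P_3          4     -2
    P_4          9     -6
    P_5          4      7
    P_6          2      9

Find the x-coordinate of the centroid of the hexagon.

Apply the shoelace (surveyor's) formula. First the cross-terms c_i = x_i·y_{i+1} − x_{i+1}·y_i:
  -20, -4, -6, 87, 22, 56  ⇒  2A = 135, A = 67.5.
Then Σ (x_i + x_{i+1})·c_i = 1089, so x̄ = 1089 / (6·67.5) = 121/45.

121/45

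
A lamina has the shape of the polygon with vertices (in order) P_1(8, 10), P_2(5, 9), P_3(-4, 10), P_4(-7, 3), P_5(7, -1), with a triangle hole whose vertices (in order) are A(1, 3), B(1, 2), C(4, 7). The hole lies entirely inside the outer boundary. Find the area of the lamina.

Outer boundary:
Apply the shoelace (surveyor's) formula: 2A = Σ (x_i·y_{i+1} − x_{i+1}·y_i), indices taken mod 5.
Σ = (22) + (86) + (58) + (-14) + (78) = 230
Area = |Σ|/2 = 115.
Hole:
A→B: (1)(2) − (1)(3) = -1
B→C: (1)(7) − (4)(2) = -1
C→A: (4)(3) − (1)(7) = 5
Σ = 3
Area = |Σ|/2 = 1.5.
Net area = 115 − 1.5 = 113.5.

113.5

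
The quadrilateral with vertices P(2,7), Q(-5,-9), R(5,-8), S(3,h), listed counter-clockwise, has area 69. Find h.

-3

The doubled signed area Σ (x_i y_{i+1} − x_{i+1} y_i) is linear in h.
With h=0 it equals 147; the coefficient of h is 3 (from the two edges through S).
So 3·h + 147 = 2·69 = 138 ⇒ h = -3.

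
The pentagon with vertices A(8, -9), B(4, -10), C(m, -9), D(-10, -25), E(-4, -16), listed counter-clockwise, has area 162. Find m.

The doubled signed area Σ (x_i y_{i+1} − x_{i+1} y_i) is linear in m.
With m=0 it equals 54; the coefficient of m is -15 (from the two edges through C).
So -15·m + 54 = 2·162 = 324 ⇒ m = -18.

-18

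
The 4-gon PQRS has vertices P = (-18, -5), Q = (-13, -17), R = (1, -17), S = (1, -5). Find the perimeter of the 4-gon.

|PQ| = √((5)² + (-12)²) = √169 = 13
|QR| = √((14)² + (0)²) = √196 = 14
|RS| = √((0)² + (12)²) = √144 = 12
|SP| = √((-19)² + (0)²) = √361 = 19
Perimeter = 13 + 14 + 12 + 19 = 58.

58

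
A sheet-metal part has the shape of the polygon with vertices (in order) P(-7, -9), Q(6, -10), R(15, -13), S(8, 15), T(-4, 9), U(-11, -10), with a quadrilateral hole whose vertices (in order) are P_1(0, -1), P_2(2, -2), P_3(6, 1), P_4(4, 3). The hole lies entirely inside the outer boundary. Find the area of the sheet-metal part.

399.5

Outer boundary:
Σ = (124) + (72) + (329) + (132) + (139) + (29) = 825
Area = |Σ|/2 = 412.5.
Hole:
Apply the shoelace (surveyor's) formula: 2A = Σ (x_i·y_{i+1} − x_{i+1}·y_i), indices taken mod 4.
Σ = (2) + (14) + (14) + (-4) = 26
Area = |Σ|/2 = 13.
Net area = 412.5 − 13 = 399.5.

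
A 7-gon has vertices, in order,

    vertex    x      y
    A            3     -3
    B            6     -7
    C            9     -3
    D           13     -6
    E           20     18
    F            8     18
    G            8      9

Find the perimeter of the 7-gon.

74

|AB| = √((3)² + (-4)²) = √25 = 5
|BC| = √((3)² + (4)²) = √25 = 5
|CD| = √((4)² + (-3)²) = √25 = 5
|DE| = √((7)² + (24)²) = √625 = 25
|EF| = √((-12)² + (0)²) = √144 = 12
|FG| = √((0)² + (-9)²) = √81 = 9
|GA| = √((-5)² + (-12)²) = √169 = 13
Perimeter = 5 + 5 + 5 + 25 + 12 + 9 + 13 = 74.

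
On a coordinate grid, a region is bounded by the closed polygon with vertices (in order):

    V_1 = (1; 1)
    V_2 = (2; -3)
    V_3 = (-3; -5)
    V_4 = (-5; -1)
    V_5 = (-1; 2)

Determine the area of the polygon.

Σ = (-5) + (-19) + (-22) + (-11) + (-3) = -60
Area = |Σ|/2 = 30.

30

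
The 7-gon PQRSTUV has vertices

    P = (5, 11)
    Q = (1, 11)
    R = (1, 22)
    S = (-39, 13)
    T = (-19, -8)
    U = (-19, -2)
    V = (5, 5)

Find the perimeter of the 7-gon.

|PQ| = √((-4)² + (0)²) = √16 = 4
|QR| = √((0)² + (11)²) = √121 = 11
|RS| = √((-40)² + (-9)²) = √1681 = 41
|ST| = √((20)² + (-21)²) = √841 = 29
|TU| = √((0)² + (6)²) = √36 = 6
|UV| = √((24)² + (7)²) = √625 = 25
|VP| = √((0)² + (6)²) = √36 = 6
Perimeter = 4 + 11 + 41 + 29 + 6 + 25 + 6 = 122.

122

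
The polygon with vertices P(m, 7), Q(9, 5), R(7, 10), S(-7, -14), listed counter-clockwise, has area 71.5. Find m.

12

Write out the shoelace sum; only the two edges meeting at P involve m:
2·Area = [((-7)·7 − m·(-14)) + (m·5 − 9·7)] + 27
       = 19·m + -85 = 143
⇒ m = 12.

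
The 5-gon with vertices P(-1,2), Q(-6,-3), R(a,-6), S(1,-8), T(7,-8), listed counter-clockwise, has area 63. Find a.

-3

Write out the shoelace sum; only the two edges meeting at R involve a:
2·Area = [((-6)·(-6) − a·(-3)) + (a·(-8) − 1·(-6))] + 69
       = -5·a + 111 = 126
⇒ a = -3.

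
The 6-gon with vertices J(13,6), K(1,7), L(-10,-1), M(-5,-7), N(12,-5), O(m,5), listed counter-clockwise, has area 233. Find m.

The doubled signed area Σ (x_i y_{i+1} − x_{i+1} y_i) is linear in m.
With m=0 it equals 323; the coefficient of m is 11 (from the two edges through O).
So 11·m + 323 = 2·233 = 466 ⇒ m = 13.

13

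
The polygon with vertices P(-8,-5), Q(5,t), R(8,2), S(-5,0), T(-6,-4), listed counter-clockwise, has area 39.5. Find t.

-1

Write out the shoelace sum; only the two edges meeting at Q involve t:
2·Area = [((-8)·t − 5·(-5)) + (5·2 − 8·t)] + 28
       = -16·t + 63 = 79
⇒ t = -1.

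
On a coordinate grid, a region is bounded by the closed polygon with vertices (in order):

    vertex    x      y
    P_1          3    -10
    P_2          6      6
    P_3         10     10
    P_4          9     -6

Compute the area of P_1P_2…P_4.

72

Apply the shoelace (surveyor's) formula: 2A = Σ (x_i·y_{i+1} − x_{i+1}·y_i), indices taken mod 4.
Σ = (78) + (0) + (-150) + (-72) = -144
Area = |Σ|/2 = 72.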